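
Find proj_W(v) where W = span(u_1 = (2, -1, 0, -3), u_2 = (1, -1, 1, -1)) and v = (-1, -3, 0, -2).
proj_W(v) = (11/10, -9/10, 7/10, -13/10)

Set up U = [u_1 | ... | u_2] ∈ R^(4×2). The projector onto W = col(U) is P = U (U^T U)^(-1) U^T.
Compute U^T U =
  [14, 6]
  [6, 4],
and U^T v = (7, 4).
Solve U^T U · c = U^T v for the coefficients: c = (1/5, 7/10). The projection is proj_W(v) = U c.
Check: (v - proj_W(v)) · u_1 = 0  (should be 0).
Check: (v - proj_W(v)) · u_2 = 0  (should be 0).
Result: proj_W(v) = (11/10, -9/10, 7/10, -13/10).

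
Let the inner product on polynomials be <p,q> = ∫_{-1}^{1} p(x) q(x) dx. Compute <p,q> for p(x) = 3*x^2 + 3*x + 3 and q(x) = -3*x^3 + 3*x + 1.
<p,q> = 52/5

Expand the product: p(x)·q(x) = -9*x^5 - 9*x^4 + 12*x^2 + 12*x + 3.
∫_{-1}^{1} of each monomial x^k gives [2/(k+1) if k even, 0 if k odd]. Integrating term-by-term (or equivalently evaluating the antiderivative F(x) = -3*x^6/2 - 9*x^5/5 + 4*x^3 + 6*x^2 + 3*x at the endpoints):
  F(1) − F(−1) = 97/10 − (-7/10) = 52/5.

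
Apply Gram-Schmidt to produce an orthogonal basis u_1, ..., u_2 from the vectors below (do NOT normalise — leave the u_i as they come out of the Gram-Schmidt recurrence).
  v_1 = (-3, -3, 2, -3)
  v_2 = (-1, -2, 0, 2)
Orthogonal basis:
  u_1 = (-3, -3, 2, -3)
  u_2 = (-22/31, -53/31, -6/31, 71/31)

Apply the Gram-Schmidt recurrence
  u_1 = v_1
  u_i = v_i − Σ_{j<i} ((v_i · u_j) / (u_j · u_j)) · u_j.

Step by step this gives:
  u_1 = (-3, -3, 2, -3)
  u_2 = (-22/31, -53/31, -6/31, 71/31)

Orthogonality check:
  u_2 · u_1 = 0 (should be 0)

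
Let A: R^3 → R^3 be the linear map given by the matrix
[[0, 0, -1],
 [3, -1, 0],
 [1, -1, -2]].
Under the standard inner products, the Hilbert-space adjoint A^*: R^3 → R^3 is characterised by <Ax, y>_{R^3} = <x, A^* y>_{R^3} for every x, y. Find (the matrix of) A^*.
A^* = A^T =
[[0, 3, 1],
 [0, -1, -1],
 [-1, 0, -2]]

For real matrices with standard dot products, the defining identity <Ax, y> = <x, A^* y> gives (Ax)^T y = x^T (A^*) y, i.e. x^T A^T y = x^T (A^*) y. Since this holds for all x, y, we must have A^* = A^T. Therefore
A^* =
[[0, 3, 1],
 [0, -1, -1],
 [-1, 0, -2]].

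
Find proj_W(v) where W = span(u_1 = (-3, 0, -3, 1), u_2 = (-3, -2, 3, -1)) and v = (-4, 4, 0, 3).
proj_W(v) = (-285/109, -17/109, -234/109, 78/109)

Set up U = [u_1 | ... | u_2] ∈ R^(4×2). The projector onto W = col(U) is P = U (U^T U)^(-1) U^T.
Compute U^T U =
  [19, -1]
  [-1, 23],
and U^T v = (15, 1).
Solve U^T U · c = U^T v for the coefficients: c = (173/218, 17/218). The projection is proj_W(v) = U c.
Check: (v - proj_W(v)) · u_1 = 0  (should be 0).
Check: (v - proj_W(v)) · u_2 = 0  (should be 0).
Result: proj_W(v) = (-285/109, -17/109, -234/109, 78/109).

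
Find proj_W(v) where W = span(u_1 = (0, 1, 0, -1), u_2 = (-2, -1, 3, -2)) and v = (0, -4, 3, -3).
proj_W(v) = (-78/35, -76/35, 117/35, -41/35)

Set up U = [u_1 | ... | u_2] ∈ R^(4×2). The projector onto W = col(U) is P = U (U^T U)^(-1) U^T.
Compute U^T U =
  [2, 1]
  [1, 18],
and U^T v = (-1, 19).
Solve U^T U · c = U^T v for the coefficients: c = (-37/35, 39/35). The projection is proj_W(v) = U c.
Check: (v - proj_W(v)) · u_1 = 0  (should be 0).
Check: (v - proj_W(v)) · u_2 = 0  (should be 0).
Result: proj_W(v) = (-78/35, -76/35, 117/35, -41/35).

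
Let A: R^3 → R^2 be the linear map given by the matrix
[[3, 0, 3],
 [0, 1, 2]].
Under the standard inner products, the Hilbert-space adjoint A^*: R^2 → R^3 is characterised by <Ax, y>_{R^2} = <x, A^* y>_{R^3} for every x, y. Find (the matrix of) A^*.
A^* = A^T =
[[3, 0],
 [0, 1],
 [3, 2]]

For real matrices with standard dot products, the defining identity <Ax, y> = <x, A^* y> gives (Ax)^T y = x^T (A^*) y, i.e. x^T A^T y = x^T (A^*) y. Since this holds for all x, y, we must have A^* = A^T. Therefore
A^* =
[[3, 0],
 [0, 1],
 [3, 2]].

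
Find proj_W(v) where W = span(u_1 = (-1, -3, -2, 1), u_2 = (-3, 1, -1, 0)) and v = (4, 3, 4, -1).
proj_W(v) = (669/161, 71/23, 583/161, -216/161)

Set up U = [u_1 | ... | u_2] ∈ R^(4×2). The projector onto W = col(U) is P = U (U^T U)^(-1) U^T.
Compute U^T U =
  [15, 2]
  [2, 11],
and U^T v = (-22, -13).
Solve U^T U · c = U^T v for the coefficients: c = (-216/161, -151/161). The projection is proj_W(v) = U c.
Check: (v - proj_W(v)) · u_1 = 0  (should be 0).
Check: (v - proj_W(v)) · u_2 = 0  (should be 0).
Result: proj_W(v) = (669/161, 71/23, 583/161, -216/161).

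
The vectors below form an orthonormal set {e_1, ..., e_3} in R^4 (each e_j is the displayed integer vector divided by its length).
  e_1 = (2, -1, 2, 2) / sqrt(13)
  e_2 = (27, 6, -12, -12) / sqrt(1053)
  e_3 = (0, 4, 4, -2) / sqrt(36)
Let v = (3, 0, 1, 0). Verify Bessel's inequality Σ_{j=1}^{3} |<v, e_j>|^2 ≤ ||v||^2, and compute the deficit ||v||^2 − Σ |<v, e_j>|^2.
Σ |<v, e_j>|^2 = 89/9; ||v||^2 = 10; deficit = 1/9

Write each e_j = u_j / sqrt(<u_j, u_j>) where u_j is the displayed integer vector. Then <v, e_j> = <v, u_j> / sqrt(<u_j, u_j>), so |<v, e_j>|^2 = <v, u_j>^2 / <u_j, u_j>.
Coefficients: <v, e_1> = 8/sqrt(13), <v, e_2> = 69/sqrt(1053), <v, e_3> = 4/sqrt(36).
Square and sum: Σ |<v, e_j>|^2 = 89/9.
Compute ||v||^2 = v·v = 10.
Deficit = 10 − 89/9 = 1/9 ≥ 0, confirming Bessel's inequality. (The deficit equals ||v − Σ <v,e_j> e_j||^2, the squared distance from v to span{e_j}.)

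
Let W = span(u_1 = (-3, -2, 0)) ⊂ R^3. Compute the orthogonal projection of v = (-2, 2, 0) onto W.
proj_W(v) = (-6/13, -4/13, 0)

Set up U = [u_1 | ... | u_1] ∈ R^(3×1). The projector onto W = col(U) is P = U (U^T U)^(-1) U^T.
Compute U^T U =
  [13],
and U^T v = (2).
Solve U^T U · c = U^T v for the coefficients: c = (2/13). The projection is proj_W(v) = U c.
Check: (v - proj_W(v)) · u_1 = 0  (should be 0).
Result: proj_W(v) = (-6/13, -4/13, 0).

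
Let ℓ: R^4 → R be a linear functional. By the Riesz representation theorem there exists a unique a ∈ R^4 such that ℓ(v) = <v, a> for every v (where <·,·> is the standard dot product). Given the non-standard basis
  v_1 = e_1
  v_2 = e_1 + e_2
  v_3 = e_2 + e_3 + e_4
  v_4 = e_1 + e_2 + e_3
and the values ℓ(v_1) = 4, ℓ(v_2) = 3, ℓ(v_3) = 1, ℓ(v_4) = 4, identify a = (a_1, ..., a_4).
a = (4, -1, 1, 1)

Write a = (a_1, ..., a_4) in the standard basis. For each basis vector v_i, ℓ(v_i) = <v_i, a> is a linear equation in the a_j's. Collect the n equations into a matrix system V a = ℓ, where row i of V is v_i (expressed in the standard basis). Since V is invertible (lower-triangular with 1s on the diagonal, up to permutation), solve by back-substitution:
  V =
[[1, 0, 0, 0],
 [1, 1, 0, 0],
 [0, 1, 1, 1],
 [1, 1, 1, 0]]
  V a = (4, 3, 1, 4)
Solving gives a = (4, -1, 1, 1).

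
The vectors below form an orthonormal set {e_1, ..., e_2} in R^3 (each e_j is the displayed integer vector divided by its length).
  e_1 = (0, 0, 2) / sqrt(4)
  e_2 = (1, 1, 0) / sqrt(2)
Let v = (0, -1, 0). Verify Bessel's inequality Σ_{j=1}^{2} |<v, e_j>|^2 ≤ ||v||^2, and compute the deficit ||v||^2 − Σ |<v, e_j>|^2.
Σ |<v, e_j>|^2 = 1/2; ||v||^2 = 1; deficit = 1/2

Write each e_j = u_j / sqrt(<u_j, u_j>) where u_j is the displayed integer vector. Then <v, e_j> = <v, u_j> / sqrt(<u_j, u_j>), so |<v, e_j>|^2 = <v, u_j>^2 / <u_j, u_j>.
Coefficients: <v, e_1> = 0/sqrt(4), <v, e_2> = -1/sqrt(2).
Square and sum: Σ |<v, e_j>|^2 = 1/2.
Compute ||v||^2 = v·v = 1.
Deficit = 1 − 1/2 = 1/2 ≥ 0, confirming Bessel's inequality. (The deficit equals ||v − Σ <v,e_j> e_j||^2, the squared distance from v to span{e_j}.)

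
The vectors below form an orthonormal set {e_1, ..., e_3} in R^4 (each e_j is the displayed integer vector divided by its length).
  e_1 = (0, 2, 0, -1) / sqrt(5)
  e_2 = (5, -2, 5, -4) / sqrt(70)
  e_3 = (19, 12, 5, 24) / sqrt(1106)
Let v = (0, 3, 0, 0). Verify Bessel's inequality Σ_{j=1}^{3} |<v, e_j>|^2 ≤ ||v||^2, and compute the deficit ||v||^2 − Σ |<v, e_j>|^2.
Σ |<v, e_j>|^2 = 702/79; ||v||^2 = 9; deficit = 9/79

Write each e_j = u_j / sqrt(<u_j, u_j>) where u_j is the displayed integer vector. Then <v, e_j> = <v, u_j> / sqrt(<u_j, u_j>), so |<v, e_j>|^2 = <v, u_j>^2 / <u_j, u_j>.
Coefficients: <v, e_1> = 6/sqrt(5), <v, e_2> = -6/sqrt(70), <v, e_3> = 36/sqrt(1106).
Square and sum: Σ |<v, e_j>|^2 = 702/79.
Compute ||v||^2 = v·v = 9.
Deficit = 9 − 702/79 = 9/79 ≥ 0, confirming Bessel's inequality. (The deficit equals ||v − Σ <v,e_j> e_j||^2, the squared distance from v to span{e_j}.)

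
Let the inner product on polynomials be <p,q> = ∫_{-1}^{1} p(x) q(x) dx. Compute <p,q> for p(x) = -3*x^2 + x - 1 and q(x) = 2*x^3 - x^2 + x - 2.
<p,q> = 34/3

Expand the product: p(x)·q(x) = -6*x^5 + 5*x^4 - 6*x^3 + 8*x^2 - 3*x + 2.
∫_{-1}^{1} of each monomial x^k gives [2/(k+1) if k even, 0 if k odd]. Integrating term-by-term (or equivalently evaluating the antiderivative F(x) = -x^6 + x^5 - 3*x^4/2 + 8*x^3/3 - 3*x^2/2 + 2*x at the endpoints):
  F(1) − F(−1) = 5/3 − (-29/3) = 34/3.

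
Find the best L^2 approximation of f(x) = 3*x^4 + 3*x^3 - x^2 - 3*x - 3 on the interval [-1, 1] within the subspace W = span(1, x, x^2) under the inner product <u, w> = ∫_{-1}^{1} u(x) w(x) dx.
g(x) = 11*x^2/7 - 6*x/5 - 114/35

The best approximation g ∈ W is the orthogonal projection of f onto W. Writing g = a_0 + a_1 x + a_2 x^2, the coefficients solve the normal equations G · a = b where
  G_{ij} = <φ_i, φ_j> and b_i = <f, φ_i>, with φ_0 = 1, φ_1 = x, φ_2 = x^2.
G =
  [2, 0, 2/3]
  [0, 2/3, 0]
  [2/3, 0, 2/5],
b = (-82/15, -4/5, -54/35).
Solving gives a_0 = -114/35, a_1 = -6/5, a_2 = 11/7, so
  g(x) = 11*x^2/7 - 6*x/5 - 114/35.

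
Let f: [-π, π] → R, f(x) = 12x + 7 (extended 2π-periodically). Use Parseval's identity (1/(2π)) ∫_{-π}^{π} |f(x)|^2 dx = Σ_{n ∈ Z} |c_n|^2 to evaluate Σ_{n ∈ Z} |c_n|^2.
Σ |c_n|^2 = 48π^2 + 49

Expand and integrate term by term over [-π, π]:
  ∫ (12x)^2 dx = 144·(2π^3/3); ∫ 2·12·(7)·x dx = 0 (odd integrand); ∫ 7^2 dx = 49·2π.
So (1/(2π)) ∫_{-π}^{π} (12x + 7)^2 dx = 144π^2/3 + 49 = 48π^2 + 49.
Parseval ⇒ Σ |c_n|^2 = 48π^2 + 49.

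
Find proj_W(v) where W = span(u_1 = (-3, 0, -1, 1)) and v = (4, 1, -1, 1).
proj_W(v) = (30/11, 0, 10/11, -10/11)

Set up U = [u_1 | ... | u_1] ∈ R^(4×1). The projector onto W = col(U) is P = U (U^T U)^(-1) U^T.
Compute U^T U =
  [11],
and U^T v = (-10).
Solve U^T U · c = U^T v for the coefficients: c = (-10/11). The projection is proj_W(v) = U c.
Check: (v - proj_W(v)) · u_1 = 0  (should be 0).
Result: proj_W(v) = (30/11, 0, 10/11, -10/11).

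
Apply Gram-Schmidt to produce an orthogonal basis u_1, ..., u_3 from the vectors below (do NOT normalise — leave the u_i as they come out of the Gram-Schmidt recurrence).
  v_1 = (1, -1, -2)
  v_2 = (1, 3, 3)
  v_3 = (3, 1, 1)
Orthogonal basis:
  u_1 = (1, -1, -2)
  u_2 = (7/3, 5/3, 1/3)
  u_3 = (12/25, -4/5, 16/25)

Apply the Gram-Schmidt recurrence
  u_1 = v_1
  u_i = v_i − Σ_{j<i} ((v_i · u_j) / (u_j · u_j)) · u_j.

Step by step this gives:
  u_1 = (1, -1, -2)
  u_2 = (7/3, 5/3, 1/3)
  u_3 = (12/25, -4/5, 16/25)

Orthogonality check:
  u_2 · u_1 = 0 (should be 0)
  u_3 · u_1 = 0 (should be 0)
  u_3 · u_2 = 0 (should be 0)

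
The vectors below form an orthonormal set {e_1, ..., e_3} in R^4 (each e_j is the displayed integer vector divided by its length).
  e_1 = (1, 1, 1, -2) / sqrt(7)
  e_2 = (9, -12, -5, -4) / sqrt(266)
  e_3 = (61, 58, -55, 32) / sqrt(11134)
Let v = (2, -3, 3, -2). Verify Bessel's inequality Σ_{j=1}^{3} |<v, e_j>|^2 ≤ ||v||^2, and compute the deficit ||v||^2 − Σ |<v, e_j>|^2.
Σ |<v, e_j>|^2 = 6018/293; ||v||^2 = 26; deficit = 1600/293

Write each e_j = u_j / sqrt(<u_j, u_j>) where u_j is the displayed integer vector. Then <v, e_j> = <v, u_j> / sqrt(<u_j, u_j>), so |<v, e_j>|^2 = <v, u_j>^2 / <u_j, u_j>.
Coefficients: <v, e_1> = 6/sqrt(7), <v, e_2> = 47/sqrt(266), <v, e_3> = -281/sqrt(11134).
Square and sum: Σ |<v, e_j>|^2 = 6018/293.
Compute ||v||^2 = v·v = 26.
Deficit = 26 − 6018/293 = 1600/293 ≥ 0, confirming Bessel's inequality. (The deficit equals ||v − Σ <v,e_j> e_j||^2, the squared distance from v to span{e_j}.)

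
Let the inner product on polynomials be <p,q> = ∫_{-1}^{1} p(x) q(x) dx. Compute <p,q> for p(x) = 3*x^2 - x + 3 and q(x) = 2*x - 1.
<p,q> = -28/3

Expand the product: p(x)·q(x) = 6*x^3 - 5*x^2 + 7*x - 3.
∫_{-1}^{1} of each monomial x^k gives [2/(k+1) if k even, 0 if k odd]. Integrating term-by-term (or equivalently evaluating the antiderivative F(x) = 3*x^4/2 - 5*x^3/3 + 7*x^2/2 - 3*x at the endpoints):
  F(1) − F(−1) = 1/3 − (29/3) = -28/3.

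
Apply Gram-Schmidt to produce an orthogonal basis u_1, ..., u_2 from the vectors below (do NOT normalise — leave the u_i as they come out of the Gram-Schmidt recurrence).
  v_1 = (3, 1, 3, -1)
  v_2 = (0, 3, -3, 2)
Orthogonal basis:
  u_1 = (3, 1, 3, -1)
  u_2 = (6/5, 17/5, -9/5, 8/5)

Apply the Gram-Schmidt recurrence
  u_1 = v_1
  u_i = v_i − Σ_{j<i} ((v_i · u_j) / (u_j · u_j)) · u_j.

Step by step this gives:
  u_1 = (3, 1, 3, -1)
  u_2 = (6/5, 17/5, -9/5, 8/5)

Orthogonality check:
  u_2 · u_1 = 0 (should be 0)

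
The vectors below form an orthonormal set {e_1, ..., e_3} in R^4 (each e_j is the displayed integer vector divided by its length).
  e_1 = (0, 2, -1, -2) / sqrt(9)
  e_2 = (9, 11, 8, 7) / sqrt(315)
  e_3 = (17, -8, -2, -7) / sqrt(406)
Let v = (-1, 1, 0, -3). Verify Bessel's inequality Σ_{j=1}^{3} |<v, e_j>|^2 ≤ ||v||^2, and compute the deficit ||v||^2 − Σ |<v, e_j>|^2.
Σ |<v, e_j>|^2 = 1203/145; ||v||^2 = 11; deficit = 392/145

Write each e_j = u_j / sqrt(<u_j, u_j>) where u_j is the displayed integer vector. Then <v, e_j> = <v, u_j> / sqrt(<u_j, u_j>), so |<v, e_j>|^2 = <v, u_j>^2 / <u_j, u_j>.
Coefficients: <v, e_1> = 8/sqrt(9), <v, e_2> = -19/sqrt(315), <v, e_3> = -4/sqrt(406).
Square and sum: Σ |<v, e_j>|^2 = 1203/145.
Compute ||v||^2 = v·v = 11.
Deficit = 11 − 1203/145 = 392/145 ≥ 0, confirming Bessel's inequality. (The deficit equals ||v − Σ <v,e_j> e_j||^2, the squared distance from v to span{e_j}.)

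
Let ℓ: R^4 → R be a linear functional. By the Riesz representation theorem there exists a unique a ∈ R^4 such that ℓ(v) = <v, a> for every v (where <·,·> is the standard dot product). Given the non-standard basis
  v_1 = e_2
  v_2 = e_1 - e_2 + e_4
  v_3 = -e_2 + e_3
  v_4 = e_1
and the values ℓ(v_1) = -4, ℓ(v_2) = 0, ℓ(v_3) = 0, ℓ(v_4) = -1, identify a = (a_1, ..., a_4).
a = (-1, -4, -4, -3)

Write a = (a_1, ..., a_4) in the standard basis. For each basis vector v_i, ℓ(v_i) = <v_i, a> is a linear equation in the a_j's. Collect the n equations into a matrix system V a = ℓ, where row i of V is v_i (expressed in the standard basis). Since V is invertible (lower-triangular with 1s on the diagonal, up to permutation), solve by back-substitution:
  V =
[[0, 1, 0, 0],
 [1, -1, 0, 1],
 [0, -1, 1, 0],
 [1, 0, 0, 0]]
  V a = (-4, 0, 0, -1)
Solving gives a = (-1, -4, -4, -3).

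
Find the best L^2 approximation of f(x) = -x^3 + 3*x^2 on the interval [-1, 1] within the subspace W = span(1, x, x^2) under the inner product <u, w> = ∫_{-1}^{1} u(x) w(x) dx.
g(x) = 3*x^2 - 3*x/5

The best approximation g ∈ W is the orthogonal projection of f onto W. Writing g = a_0 + a_1 x + a_2 x^2, the coefficients solve the normal equations G · a = b where
  G_{ij} = <φ_i, φ_j> and b_i = <f, φ_i>, with φ_0 = 1, φ_1 = x, φ_2 = x^2.
G =
  [2, 0, 2/3]
  [0, 2/3, 0]
  [2/3, 0, 2/5],
b = (2, -2/5, 6/5).
Solving gives a_0 = 0, a_1 = -3/5, a_2 = 3, so
  g(x) = 3*x^2 - 3*x/5.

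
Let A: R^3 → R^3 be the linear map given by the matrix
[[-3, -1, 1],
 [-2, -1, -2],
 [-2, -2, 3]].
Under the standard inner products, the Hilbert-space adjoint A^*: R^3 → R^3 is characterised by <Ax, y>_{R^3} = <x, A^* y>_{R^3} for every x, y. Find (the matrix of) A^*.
A^* = A^T =
[[-3, -2, -2],
 [-1, -1, -2],
 [1, -2, 3]]

For real matrices with standard dot products, the defining identity <Ax, y> = <x, A^* y> gives (Ax)^T y = x^T (A^*) y, i.e. x^T A^T y = x^T (A^*) y. Since this holds for all x, y, we must have A^* = A^T. Therefore
A^* =
[[-3, -2, -2],
 [-1, -1, -2],
 [1, -2, 3]].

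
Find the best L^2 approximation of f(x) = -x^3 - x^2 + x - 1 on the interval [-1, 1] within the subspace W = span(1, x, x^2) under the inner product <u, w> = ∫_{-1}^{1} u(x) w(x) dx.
g(x) = -x^2 + 2*x/5 - 1

The best approximation g ∈ W is the orthogonal projection of f onto W. Writing g = a_0 + a_1 x + a_2 x^2, the coefficients solve the normal equations G · a = b where
  G_{ij} = <φ_i, φ_j> and b_i = <f, φ_i>, with φ_0 = 1, φ_1 = x, φ_2 = x^2.
G =
  [2, 0, 2/3]
  [0, 2/3, 0]
  [2/3, 0, 2/5],
b = (-8/3, 4/15, -16/15).
Solving gives a_0 = -1, a_1 = 2/5, a_2 = -1, so
  g(x) = -x^2 + 2*x/5 - 1.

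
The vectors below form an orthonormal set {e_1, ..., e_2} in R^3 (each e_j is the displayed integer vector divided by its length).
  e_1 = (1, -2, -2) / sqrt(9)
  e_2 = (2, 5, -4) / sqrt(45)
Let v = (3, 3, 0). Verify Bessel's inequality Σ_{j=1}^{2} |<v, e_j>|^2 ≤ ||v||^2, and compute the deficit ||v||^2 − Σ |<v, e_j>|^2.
Σ |<v, e_j>|^2 = 54/5; ||v||^2 = 18; deficit = 36/5

Write each e_j = u_j / sqrt(<u_j, u_j>) where u_j is the displayed integer vector. Then <v, e_j> = <v, u_j> / sqrt(<u_j, u_j>), so |<v, e_j>|^2 = <v, u_j>^2 / <u_j, u_j>.
Coefficients: <v, e_1> = -3/sqrt(9), <v, e_2> = 21/sqrt(45).
Square and sum: Σ |<v, e_j>|^2 = 54/5.
Compute ||v||^2 = v·v = 18.
Deficit = 18 − 54/5 = 36/5 ≥ 0, confirming Bessel's inequality. (The deficit equals ||v − Σ <v,e_j> e_j||^2, the squared distance from v to span{e_j}.)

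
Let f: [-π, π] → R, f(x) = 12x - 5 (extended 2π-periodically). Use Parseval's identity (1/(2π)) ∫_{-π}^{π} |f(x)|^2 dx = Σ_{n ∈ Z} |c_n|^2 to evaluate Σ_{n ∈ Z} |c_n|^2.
Σ |c_n|^2 = 48π^2 + 25

Expand and integrate term by term over [-π, π]:
  ∫ (12x)^2 dx = 144·(2π^3/3); ∫ 2·12·(-5)·x dx = 0 (odd integrand); ∫ (-5)^2 dx = 25·2π.
So (1/(2π)) ∫_{-π}^{π} (12x - 5)^2 dx = 144π^2/3 + 25 = 48π^2 + 25.
Parseval ⇒ Σ |c_n|^2 = 48π^2 + 25.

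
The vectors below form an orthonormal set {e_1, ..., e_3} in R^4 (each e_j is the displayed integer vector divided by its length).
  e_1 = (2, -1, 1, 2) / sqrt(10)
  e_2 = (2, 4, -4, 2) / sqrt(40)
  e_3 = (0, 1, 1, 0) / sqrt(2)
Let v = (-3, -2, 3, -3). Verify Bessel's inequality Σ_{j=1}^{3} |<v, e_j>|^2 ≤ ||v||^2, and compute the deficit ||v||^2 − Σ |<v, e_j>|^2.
Σ |<v, e_j>|^2 = 31; ||v||^2 = 31; deficit = 0

Write each e_j = u_j / sqrt(<u_j, u_j>) where u_j is the displayed integer vector. Then <v, e_j> = <v, u_j> / sqrt(<u_j, u_j>), so |<v, e_j>|^2 = <v, u_j>^2 / <u_j, u_j>.
Coefficients: <v, e_1> = -7/sqrt(10), <v, e_2> = -32/sqrt(40), <v, e_3> = 1/sqrt(2).
Square and sum: Σ |<v, e_j>|^2 = 31.
Compute ||v||^2 = v·v = 31.
Deficit = 31 − 31 = 0 ≥ 0, confirming Bessel's inequality. (The deficit equals ||v − Σ <v,e_j> e_j||^2, the squared distance from v to span{e_j}.)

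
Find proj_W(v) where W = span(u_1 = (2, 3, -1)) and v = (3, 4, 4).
proj_W(v) = (2, 3, -1)

Set up U = [u_1 | ... | u_1] ∈ R^(3×1). The projector onto W = col(U) is P = U (U^T U)^(-1) U^T.
Compute U^T U =
  [14],
and U^T v = (14).
Solve U^T U · c = U^T v for the coefficients: c = (1). The projection is proj_W(v) = U c.
Check: (v - proj_W(v)) · u_1 = 0  (should be 0).
Result: proj_W(v) = (2, 3, -1).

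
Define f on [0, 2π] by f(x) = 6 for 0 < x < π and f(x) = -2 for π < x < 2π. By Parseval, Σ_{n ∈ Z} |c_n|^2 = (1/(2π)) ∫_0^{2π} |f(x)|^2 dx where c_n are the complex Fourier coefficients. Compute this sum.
Σ |c_n|^2 = 20

Parseval equates the L^2 energy of f (normalised by 1/(2π)) with the ℓ^2 sum of its Fourier coefficients: (1/(2π)) ∫_0^{2π} |f|^2 = Σ |c_n|^2.
Compute the left side: (1/(2π)) [∫_0^π 6^2 dx + ∫_π^{2π} (-2)^2 dx] = (1/(2π)) · (36π + 4π) = (36 + 4)/2 = 20.
So Σ_{n ∈ Z} |c_n|^2 = 20.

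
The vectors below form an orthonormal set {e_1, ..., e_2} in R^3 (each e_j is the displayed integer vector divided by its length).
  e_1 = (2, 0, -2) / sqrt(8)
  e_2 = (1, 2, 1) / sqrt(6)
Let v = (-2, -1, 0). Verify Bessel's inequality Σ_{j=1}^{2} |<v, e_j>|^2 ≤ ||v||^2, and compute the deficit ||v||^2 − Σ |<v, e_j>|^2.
Σ |<v, e_j>|^2 = 14/3; ||v||^2 = 5; deficit = 1/3

Write each e_j = u_j / sqrt(<u_j, u_j>) where u_j is the displayed integer vector. Then <v, e_j> = <v, u_j> / sqrt(<u_j, u_j>), so |<v, e_j>|^2 = <v, u_j>^2 / <u_j, u_j>.
Coefficients: <v, e_1> = -4/sqrt(8), <v, e_2> = -4/sqrt(6).
Square and sum: Σ |<v, e_j>|^2 = 14/3.
Compute ||v||^2 = v·v = 5.
Deficit = 5 − 14/3 = 1/3 ≥ 0, confirming Bessel's inequality. (The deficit equals ||v − Σ <v,e_j> e_j||^2, the squared distance from v to span{e_j}.)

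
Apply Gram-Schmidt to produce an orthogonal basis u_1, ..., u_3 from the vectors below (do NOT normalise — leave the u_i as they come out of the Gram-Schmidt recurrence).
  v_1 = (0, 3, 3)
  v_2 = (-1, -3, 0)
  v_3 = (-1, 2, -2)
Orthogonal basis:
  u_1 = (0, 3, 3)
  u_2 = (-1, -3/2, 3/2)
  u_3 = (-21/11, 7/11, -7/11)

Apply the Gram-Schmidt recurrence
  u_1 = v_1
  u_i = v_i − Σ_{j<i} ((v_i · u_j) / (u_j · u_j)) · u_j.

Step by step this gives:
  u_1 = (0, 3, 3)
  u_2 = (-1, -3/2, 3/2)
  u_3 = (-21/11, 7/11, -7/11)

Orthogonality check:
  u_2 · u_1 = 0 (should be 0)
  u_3 · u_1 = 0 (should be 0)
  u_3 · u_2 = 0 (should be 0)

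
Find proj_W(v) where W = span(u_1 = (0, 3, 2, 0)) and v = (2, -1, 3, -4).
proj_W(v) = (0, 9/13, 6/13, 0)

Set up U = [u_1 | ... | u_1] ∈ R^(4×1). The projector onto W = col(U) is P = U (U^T U)^(-1) U^T.
Compute U^T U =
  [13],
and U^T v = (3).
Solve U^T U · c = U^T v for the coefficients: c = (3/13). The projection is proj_W(v) = U c.
Check: (v - proj_W(v)) · u_1 = 0  (should be 0).
Result: proj_W(v) = (0, 9/13, 6/13, 0).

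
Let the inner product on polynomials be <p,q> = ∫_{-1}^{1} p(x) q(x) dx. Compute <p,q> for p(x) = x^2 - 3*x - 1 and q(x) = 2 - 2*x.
<p,q> = 4/3

Expand the product: p(x)·q(x) = -2*x^3 + 8*x^2 - 4*x - 2.
∫_{-1}^{1} of each monomial x^k gives [2/(k+1) if k even, 0 if k odd]. Integrating term-by-term (or equivalently evaluating the antiderivative F(x) = -x^4/2 + 8*x^3/3 - 2*x^2 - 2*x at the endpoints):
  F(1) − F(−1) = -11/6 − (-19/6) = 4/3.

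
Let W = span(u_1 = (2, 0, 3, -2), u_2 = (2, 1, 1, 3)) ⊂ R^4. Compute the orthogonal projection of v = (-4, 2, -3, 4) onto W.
proj_W(v) = (-302/127, 38/127, -529/127, 492/127)

Set up U = [u_1 | ... | u_2] ∈ R^(4×2). The projector onto W = col(U) is P = U (U^T U)^(-1) U^T.
Compute U^T U =
  [17, 1]
  [1, 15],
and U^T v = (-25, 3).
Solve U^T U · c = U^T v for the coefficients: c = (-189/127, 38/127). The projection is proj_W(v) = U c.
Check: (v - proj_W(v)) · u_1 = 0  (should be 0).
Check: (v - proj_W(v)) · u_2 = 0  (should be 0).
Result: proj_W(v) = (-302/127, 38/127, -529/127, 492/127).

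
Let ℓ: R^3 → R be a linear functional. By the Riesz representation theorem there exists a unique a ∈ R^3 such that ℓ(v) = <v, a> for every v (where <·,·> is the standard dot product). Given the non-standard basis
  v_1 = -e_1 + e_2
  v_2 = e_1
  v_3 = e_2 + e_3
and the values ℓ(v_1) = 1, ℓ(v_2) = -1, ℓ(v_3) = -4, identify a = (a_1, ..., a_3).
a = (-1, 0, -4)

Write a = (a_1, ..., a_3) in the standard basis. For each basis vector v_i, ℓ(v_i) = <v_i, a> is a linear equation in the a_j's. Collect the n equations into a matrix system V a = ℓ, where row i of V is v_i (expressed in the standard basis). Since V is invertible (lower-triangular with 1s on the diagonal, up to permutation), solve by back-substitution:
  V =
[[-1, 1, 0],
 [1, 0, 0],
 [0, 1, 1]]
  V a = (1, -1, -4)
Solving gives a = (-1, 0, -4).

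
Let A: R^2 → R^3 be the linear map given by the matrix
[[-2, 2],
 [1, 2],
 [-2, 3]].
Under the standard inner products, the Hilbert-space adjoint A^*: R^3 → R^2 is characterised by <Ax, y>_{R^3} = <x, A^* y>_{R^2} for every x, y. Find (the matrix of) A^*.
A^* = A^T =
[[-2, 1, -2],
 [2, 2, 3]]

For real matrices with standard dot products, the defining identity <Ax, y> = <x, A^* y> gives (Ax)^T y = x^T (A^*) y, i.e. x^T A^T y = x^T (A^*) y. Since this holds for all x, y, we must have A^* = A^T. Therefore
A^* =
[[-2, 1, -2],
 [2, 2, 3]].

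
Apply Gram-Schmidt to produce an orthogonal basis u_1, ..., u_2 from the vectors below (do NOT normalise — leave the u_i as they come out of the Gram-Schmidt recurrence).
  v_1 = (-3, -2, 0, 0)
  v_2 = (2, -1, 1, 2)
Orthogonal basis:
  u_1 = (-3, -2, 0, 0)
  u_2 = (14/13, -21/13, 1, 2)

Apply the Gram-Schmidt recurrence
  u_1 = v_1
  u_i = v_i − Σ_{j<i} ((v_i · u_j) / (u_j · u_j)) · u_j.

Step by step this gives:
  u_1 = (-3, -2, 0, 0)
  u_2 = (14/13, -21/13, 1, 2)

Orthogonality check:
  u_2 · u_1 = 0 (should be 0)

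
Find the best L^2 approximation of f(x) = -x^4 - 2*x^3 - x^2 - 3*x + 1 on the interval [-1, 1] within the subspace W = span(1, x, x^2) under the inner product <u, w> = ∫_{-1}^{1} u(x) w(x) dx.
g(x) = -13*x^2/7 - 21*x/5 + 38/35

The best approximation g ∈ W is the orthogonal projection of f onto W. Writing g = a_0 + a_1 x + a_2 x^2, the coefficients solve the normal equations G · a = b where
  G_{ij} = <φ_i, φ_j> and b_i = <f, φ_i>, with φ_0 = 1, φ_1 = x, φ_2 = x^2.
G =
  [2, 0, 2/3]
  [0, 2/3, 0]
  [2/3, 0, 2/5],
b = (14/15, -14/5, -2/105).
Solving gives a_0 = 38/35, a_1 = -21/5, a_2 = -13/7, so
  g(x) = -13*x^2/7 - 21*x/5 + 38/35.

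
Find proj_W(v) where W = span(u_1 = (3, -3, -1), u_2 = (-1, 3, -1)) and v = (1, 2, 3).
proj_W(v) = (-13/11, 6/11, 9/11)

Set up U = [u_1 | ... | u_2] ∈ R^(3×2). The projector onto W = col(U) is P = U (U^T U)^(-1) U^T.
Compute U^T U =
  [19, -11]
  [-11, 11],
and U^T v = (-6, 2).
Solve U^T U · c = U^T v for the coefficients: c = (-1/2, -7/22). The projection is proj_W(v) = U c.
Check: (v - proj_W(v)) · u_1 = 0  (should be 0).
Check: (v - proj_W(v)) · u_2 = 0  (should be 0).
Result: proj_W(v) = (-13/11, 6/11, 9/11).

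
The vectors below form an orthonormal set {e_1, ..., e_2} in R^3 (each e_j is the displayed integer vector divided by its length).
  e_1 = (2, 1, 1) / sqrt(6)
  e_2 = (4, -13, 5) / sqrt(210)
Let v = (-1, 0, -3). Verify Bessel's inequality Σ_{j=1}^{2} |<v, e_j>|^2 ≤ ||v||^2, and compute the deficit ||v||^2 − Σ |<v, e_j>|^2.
Σ |<v, e_j>|^2 = 206/35; ||v||^2 = 10; deficit = 144/35

Write each e_j = u_j / sqrt(<u_j, u_j>) where u_j is the displayed integer vector. Then <v, e_j> = <v, u_j> / sqrt(<u_j, u_j>), so |<v, e_j>|^2 = <v, u_j>^2 / <u_j, u_j>.
Coefficients: <v, e_1> = -5/sqrt(6), <v, e_2> = -19/sqrt(210).
Square and sum: Σ |<v, e_j>|^2 = 206/35.
Compute ||v||^2 = v·v = 10.
Deficit = 10 − 206/35 = 144/35 ≥ 0, confirming Bessel's inequality. (The deficit equals ||v − Σ <v,e_j> e_j||^2, the squared distance from v to span{e_j}.)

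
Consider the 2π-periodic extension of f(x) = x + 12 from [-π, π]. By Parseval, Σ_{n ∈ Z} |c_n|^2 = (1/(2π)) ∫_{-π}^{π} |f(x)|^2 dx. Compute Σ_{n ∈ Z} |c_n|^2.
Σ |c_n|^2 = π^2/3 + 144

Expand and integrate term by term over [-π, π]:
  ∫ (x)^2 dx = 1·(2π^3/3); ∫ 2·1·(12)·x dx = 0 (odd integrand); ∫ 12^2 dx = 144·2π.
So (1/(2π)) ∫_{-π}^{π} (x + 12)^2 dx = 1π^2/3 + 144 = π^2/3 + 144.
Parseval ⇒ Σ |c_n|^2 = π^2/3 + 144.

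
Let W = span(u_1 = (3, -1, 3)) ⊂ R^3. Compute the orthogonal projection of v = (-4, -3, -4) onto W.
proj_W(v) = (-63/19, 21/19, -63/19)

Set up U = [u_1 | ... | u_1] ∈ R^(3×1). The projector onto W = col(U) is P = U (U^T U)^(-1) U^T.
Compute U^T U =
  [19],
and U^T v = (-21).
Solve U^T U · c = U^T v for the coefficients: c = (-21/19). The projection is proj_W(v) = U c.
Check: (v - proj_W(v)) · u_1 = 0  (should be 0).
Result: proj_W(v) = (-63/19, 21/19, -63/19).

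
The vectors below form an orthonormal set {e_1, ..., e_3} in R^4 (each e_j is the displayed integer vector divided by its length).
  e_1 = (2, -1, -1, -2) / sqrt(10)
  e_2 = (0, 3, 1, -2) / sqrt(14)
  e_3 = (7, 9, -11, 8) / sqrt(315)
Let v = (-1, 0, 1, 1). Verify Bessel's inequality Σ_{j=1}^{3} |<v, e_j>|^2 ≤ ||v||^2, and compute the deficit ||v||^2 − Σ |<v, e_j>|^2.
Σ |<v, e_j>|^2 = 26/9; ||v||^2 = 3; deficit = 1/9

Write each e_j = u_j / sqrt(<u_j, u_j>) where u_j is the displayed integer vector. Then <v, e_j> = <v, u_j> / sqrt(<u_j, u_j>), so |<v, e_j>|^2 = <v, u_j>^2 / <u_j, u_j>.
Coefficients: <v, e_1> = -5/sqrt(10), <v, e_2> = -1/sqrt(14), <v, e_3> = -10/sqrt(315).
Square and sum: Σ |<v, e_j>|^2 = 26/9.
Compute ||v||^2 = v·v = 3.
Deficit = 3 − 26/9 = 1/9 ≥ 0, confirming Bessel's inequality. (The deficit equals ||v − Σ <v,e_j> e_j||^2, the squared distance from v to span{e_j}.)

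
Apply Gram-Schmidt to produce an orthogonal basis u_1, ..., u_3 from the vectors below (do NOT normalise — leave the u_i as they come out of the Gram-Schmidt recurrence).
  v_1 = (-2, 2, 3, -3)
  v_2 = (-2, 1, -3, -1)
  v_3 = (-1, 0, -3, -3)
Orthogonal basis:
  u_1 = (-2, 2, 3, -3)
  u_2 = (-2, 1, -3, -1)
  u_3 = (199/195, -212/195, -28/65, -358/195)

Apply the Gram-Schmidt recurrence
  u_1 = v_1
  u_i = v_i − Σ_{j<i} ((v_i · u_j) / (u_j · u_j)) · u_j.

Step by step this gives:
  u_1 = (-2, 2, 3, -3)
  u_2 = (-2, 1, -3, -1)
  u_3 = (199/195, -212/195, -28/65, -358/195)

Orthogonality check:
  u_2 · u_1 = 0 (should be 0)
  u_3 · u_1 = 0 (should be 0)
  u_3 · u_2 = 0 (should be 0)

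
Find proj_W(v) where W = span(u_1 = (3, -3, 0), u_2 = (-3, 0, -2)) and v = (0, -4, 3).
proj_W(v) = (2, -2, 0)

Set up U = [u_1 | ... | u_2] ∈ R^(3×2). The projector onto W = col(U) is P = U (U^T U)^(-1) U^T.
Compute U^T U =
  [18, -9]
  [-9, 13],
and U^T v = (12, -6).
Solve U^T U · c = U^T v for the coefficients: c = (2/3, 0). The projection is proj_W(v) = U c.
Check: (v - proj_W(v)) · u_1 = 0  (should be 0).
Check: (v - proj_W(v)) · u_2 = 0  (should be 0).
Result: proj_W(v) = (2, -2, 0).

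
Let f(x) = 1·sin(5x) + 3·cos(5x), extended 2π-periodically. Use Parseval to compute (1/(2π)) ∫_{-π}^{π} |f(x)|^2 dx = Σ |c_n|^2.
Σ |c_n|^2 = 5

Expand |f|^2 and use orthogonality of {sin(nx), cos(mx)} on [-π, π]:
  ∫_{-π}^{π} sin(nx)^2 dx = π, ∫ cos(mx)^2 dx = π, and cross terms integrate to 0.
So ∫_{-π}^{π} f(x)^2 dx = 1^2 · π + 3^2 · π = (1 + 9)π.
Divide by 2π: (1 + 9)/2 = 5.
By Parseval, this equals Σ |c_n|^2.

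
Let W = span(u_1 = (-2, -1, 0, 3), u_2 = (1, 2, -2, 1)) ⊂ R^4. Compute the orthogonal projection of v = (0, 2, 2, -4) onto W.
proj_W(v) = (218/139, 4/139, 140/139, -502/139)

Set up U = [u_1 | ... | u_2] ∈ R^(4×2). The projector onto W = col(U) is P = U (U^T U)^(-1) U^T.
Compute U^T U =
  [14, -1]
  [-1, 10],
and U^T v = (-14, -4).
Solve U^T U · c = U^T v for the coefficients: c = (-144/139, -70/139). The projection is proj_W(v) = U c.
Check: (v - proj_W(v)) · u_1 = 0  (should be 0).
Check: (v - proj_W(v)) · u_2 = 0  (should be 0).
Result: proj_W(v) = (218/139, 4/139, 140/139, -502/139).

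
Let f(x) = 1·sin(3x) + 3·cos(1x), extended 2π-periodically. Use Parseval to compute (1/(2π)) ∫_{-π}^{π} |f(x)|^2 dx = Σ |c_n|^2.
Σ |c_n|^2 = 5

Expand |f|^2 and use orthogonality of {sin(nx), cos(mx)} on [-π, π]:
  ∫_{-π}^{π} sin(nx)^2 dx = π, ∫ cos(mx)^2 dx = π, and cross terms integrate to 0.
So ∫_{-π}^{π} f(x)^2 dx = 1^2 · π + 3^2 · π = (1 + 9)π.
Divide by 2π: (1 + 9)/2 = 5.
By Parseval, this equals Σ |c_n|^2.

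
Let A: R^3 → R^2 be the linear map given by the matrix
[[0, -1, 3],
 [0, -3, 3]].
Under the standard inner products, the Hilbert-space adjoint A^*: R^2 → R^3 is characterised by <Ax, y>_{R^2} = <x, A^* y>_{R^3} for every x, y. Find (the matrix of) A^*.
A^* = A^T =
[[0, 0],
 [-1, -3],
 [3, 3]]

For real matrices with standard dot products, the defining identity <Ax, y> = <x, A^* y> gives (Ax)^T y = x^T (A^*) y, i.e. x^T A^T y = x^T (A^*) y. Since this holds for all x, y, we must have A^* = A^T. Therefore
A^* =
[[0, 0],
 [-1, -3],
 [3, 3]].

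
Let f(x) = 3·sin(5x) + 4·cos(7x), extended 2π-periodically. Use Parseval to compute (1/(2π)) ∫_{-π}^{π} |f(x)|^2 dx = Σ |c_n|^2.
Σ |c_n|^2 = 25/2

Expand |f|^2 and use orthogonality of {sin(nx), cos(mx)} on [-π, π]:
  ∫_{-π}^{π} sin(nx)^2 dx = π, ∫ cos(mx)^2 dx = π, and cross terms integrate to 0.
So ∫_{-π}^{π} f(x)^2 dx = 3^2 · π + 4^2 · π = (9 + 16)π.
Divide by 2π: (9 + 16)/2 = 25/2.
By Parseval, this equals Σ |c_n|^2.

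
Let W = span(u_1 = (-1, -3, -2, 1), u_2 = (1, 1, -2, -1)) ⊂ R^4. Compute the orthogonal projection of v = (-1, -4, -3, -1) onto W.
proj_W(v) = (-10/13, -42/13, -44/13, 10/13)

Set up U = [u_1 | ... | u_2] ∈ R^(4×2). The projector onto W = col(U) is P = U (U^T U)^(-1) U^T.
Compute U^T U =
  [15, -1]
  [-1, 7],
and U^T v = (18, 2).
Solve U^T U · c = U^T v for the coefficients: c = (16/13, 6/13). The projection is proj_W(v) = U c.
Check: (v - proj_W(v)) · u_1 = 0  (should be 0).
Check: (v - proj_W(v)) · u_2 = 0  (should be 0).
Result: proj_W(v) = (-10/13, -42/13, -44/13, 10/13).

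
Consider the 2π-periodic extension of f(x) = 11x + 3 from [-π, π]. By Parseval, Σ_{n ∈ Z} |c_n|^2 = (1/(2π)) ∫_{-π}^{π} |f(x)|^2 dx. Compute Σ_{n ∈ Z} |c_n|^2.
Σ |c_n|^2 = 121π^2/3 + 9

Expand and integrate term by term over [-π, π]:
  ∫ (11x)^2 dx = 121·(2π^3/3); ∫ 2·11·(3)·x dx = 0 (odd integrand); ∫ 3^2 dx = 9·2π.
So (1/(2π)) ∫_{-π}^{π} (11x + 3)^2 dx = 121π^2/3 + 9 = 121π^2/3 + 9.
Parseval ⇒ Σ |c_n|^2 = 121π^2/3 + 9.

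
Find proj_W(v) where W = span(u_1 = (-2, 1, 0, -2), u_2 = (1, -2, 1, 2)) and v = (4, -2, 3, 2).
proj_W(v) = (63/26, -33/13, 23/26, 43/13)

Set up U = [u_1 | ... | u_2] ∈ R^(4×2). The projector onto W = col(U) is P = U (U^T U)^(-1) U^T.
Compute U^T U =
  [9, -8]
  [-8, 10],
and U^T v = (-14, 15).
Solve U^T U · c = U^T v for the coefficients: c = (-10/13, 23/26). The projection is proj_W(v) = U c.
Check: (v - proj_W(v)) · u_1 = 0  (should be 0).
Check: (v - proj_W(v)) · u_2 = 0  (should be 0).
Result: proj_W(v) = (63/26, -33/13, 23/26, 43/13).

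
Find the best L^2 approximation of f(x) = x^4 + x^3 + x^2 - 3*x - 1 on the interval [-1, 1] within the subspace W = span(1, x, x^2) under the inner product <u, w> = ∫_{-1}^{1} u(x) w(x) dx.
g(x) = 13*x^2/7 - 12*x/5 - 38/35

The best approximation g ∈ W is the orthogonal projection of f onto W. Writing g = a_0 + a_1 x + a_2 x^2, the coefficients solve the normal equations G · a = b where
  G_{ij} = <φ_i, φ_j> and b_i = <f, φ_i>, with φ_0 = 1, φ_1 = x, φ_2 = x^2.
G =
  [2, 0, 2/3]
  [0, 2/3, 0]
  [2/3, 0, 2/5],
b = (-14/15, -8/5, 2/105).
Solving gives a_0 = -38/35, a_1 = -12/5, a_2 = 13/7, so
  g(x) = 13*x^2/7 - 12*x/5 - 38/35.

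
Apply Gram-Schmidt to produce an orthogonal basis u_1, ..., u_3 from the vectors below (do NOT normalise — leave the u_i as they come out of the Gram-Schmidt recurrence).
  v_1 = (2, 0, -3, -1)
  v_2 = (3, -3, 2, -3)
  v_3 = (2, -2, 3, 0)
Orthogonal basis:
  u_1 = (2, 0, -3, -1)
  u_2 = (18/7, -3, 37/14, -39/14)
  u_3 = (467/425, -49/425, 114/425, 592/425)

Apply the Gram-Schmidt recurrence
  u_1 = v_1
  u_i = v_i − Σ_{j<i} ((v_i · u_j) / (u_j · u_j)) · u_j.

Step by step this gives:
  u_1 = (2, 0, -3, -1)
  u_2 = (18/7, -3, 37/14, -39/14)
  u_3 = (467/425, -49/425, 114/425, 592/425)

Orthogonality check:
  u_2 · u_1 = 0 (should be 0)
  u_3 · u_1 = 0 (should be 0)
  u_3 · u_2 = 0 (should be 0)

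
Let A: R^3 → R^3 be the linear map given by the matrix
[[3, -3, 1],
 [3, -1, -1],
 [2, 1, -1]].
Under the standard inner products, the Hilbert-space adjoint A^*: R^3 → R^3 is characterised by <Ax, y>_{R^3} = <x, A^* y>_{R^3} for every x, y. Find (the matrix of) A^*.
A^* = A^T =
[[3, 3, 2],
 [-3, -1, 1],
 [1, -1, -1]]

For real matrices with standard dot products, the defining identity <Ax, y> = <x, A^* y> gives (Ax)^T y = x^T (A^*) y, i.e. x^T A^T y = x^T (A^*) y. Since this holds for all x, y, we must have A^* = A^T. Therefore
A^* =
[[3, 3, 2],
 [-3, -1, 1],
 [1, -1, -1]].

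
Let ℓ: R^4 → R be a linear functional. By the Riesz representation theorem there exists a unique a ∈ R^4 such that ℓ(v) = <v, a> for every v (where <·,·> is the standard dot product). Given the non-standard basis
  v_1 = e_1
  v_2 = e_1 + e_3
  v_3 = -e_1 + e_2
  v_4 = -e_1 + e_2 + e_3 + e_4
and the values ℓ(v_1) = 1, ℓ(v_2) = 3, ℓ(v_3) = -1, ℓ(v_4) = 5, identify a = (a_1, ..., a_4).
a = (1, 0, 2, 4)

Write a = (a_1, ..., a_4) in the standard basis. For each basis vector v_i, ℓ(v_i) = <v_i, a> is a linear equation in the a_j's. Collect the n equations into a matrix system V a = ℓ, where row i of V is v_i (expressed in the standard basis). Since V is invertible (lower-triangular with 1s on the diagonal, up to permutation), solve by back-substitution:
  V =
[[1, 0, 0, 0],
 [1, 0, 1, 0],
 [-1, 1, 0, 0],
 [-1, 1, 1, 1]]
  V a = (1, 3, -1, 5)
Solving gives a = (1, 0, 2, 4).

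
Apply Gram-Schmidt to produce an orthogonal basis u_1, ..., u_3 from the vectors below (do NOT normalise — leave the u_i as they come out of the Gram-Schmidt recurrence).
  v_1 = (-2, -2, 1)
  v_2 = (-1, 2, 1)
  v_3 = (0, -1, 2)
Orthogonal basis:
  u_1 = (-2, -2, 1)
  u_2 = (-11/9, 16/9, 10/9)
  u_3 = (52/53, -13/53, 78/53)

Apply the Gram-Schmidt recurrence
  u_1 = v_1
  u_i = v_i − Σ_{j<i} ((v_i · u_j) / (u_j · u_j)) · u_j.

Step by step this gives:
  u_1 = (-2, -2, 1)
  u_2 = (-11/9, 16/9, 10/9)
  u_3 = (52/53, -13/53, 78/53)

Orthogonality check:
  u_2 · u_1 = 0 (should be 0)
  u_3 · u_1 = 0 (should be 0)
  u_3 · u_2 = 0 (should be 0)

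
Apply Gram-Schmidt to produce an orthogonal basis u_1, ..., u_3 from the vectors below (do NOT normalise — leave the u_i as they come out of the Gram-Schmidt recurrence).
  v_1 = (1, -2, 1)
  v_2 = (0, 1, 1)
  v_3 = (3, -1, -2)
Orthogonal basis:
  u_1 = (1, -2, 1)
  u_2 = (1/6, 2/3, 7/6)
  u_3 = (30/11, 10/11, -10/11)

Apply the Gram-Schmidt recurrence
  u_1 = v_1
  u_i = v_i − Σ_{j<i} ((v_i · u_j) / (u_j · u_j)) · u_j.

Step by step this gives:
  u_1 = (1, -2, 1)
  u_2 = (1/6, 2/3, 7/6)
  u_3 = (30/11, 10/11, -10/11)

Orthogonality check:
  u_2 · u_1 = 0 (should be 0)
  u_3 · u_1 = 0 (should be 0)
  u_3 · u_2 = 0 (should be 0)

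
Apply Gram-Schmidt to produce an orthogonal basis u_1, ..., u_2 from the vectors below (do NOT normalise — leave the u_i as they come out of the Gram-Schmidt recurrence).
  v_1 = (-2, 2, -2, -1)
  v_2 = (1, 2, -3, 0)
Orthogonal basis:
  u_1 = (-2, 2, -2, -1)
  u_2 = (29/13, 10/13, -23/13, 8/13)

Apply the Gram-Schmidt recurrence
  u_1 = v_1
  u_i = v_i − Σ_{j<i} ((v_i · u_j) / (u_j · u_j)) · u_j.

Step by step this gives:
  u_1 = (-2, 2, -2, -1)
  u_2 = (29/13, 10/13, -23/13, 8/13)

Orthogonality check:
  u_2 · u_1 = 0 (should be 0)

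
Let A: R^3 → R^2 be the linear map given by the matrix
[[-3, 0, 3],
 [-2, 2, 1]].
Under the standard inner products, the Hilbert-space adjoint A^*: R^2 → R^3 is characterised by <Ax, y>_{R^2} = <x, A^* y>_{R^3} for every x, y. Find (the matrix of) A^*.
A^* = A^T =
[[-3, -2],
 [0, 2],
 [3, 1]]

For real matrices with standard dot products, the defining identity <Ax, y> = <x, A^* y> gives (Ax)^T y = x^T (A^*) y, i.e. x^T A^T y = x^T (A^*) y. Since this holds for all x, y, we must have A^* = A^T. Therefore
A^* =
[[-3, -2],
 [0, 2],
 [3, 1]].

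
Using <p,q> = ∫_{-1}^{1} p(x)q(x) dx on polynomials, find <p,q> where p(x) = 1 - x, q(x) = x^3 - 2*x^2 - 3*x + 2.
<p,q> = 64/15

Expand the product: p(x)·q(x) = -x^4 + 3*x^3 + x^2 - 5*x + 2.
∫_{-1}^{1} of each monomial x^k gives [2/(k+1) if k even, 0 if k odd]. Integrating term-by-term (or equivalently evaluating the antiderivative F(x) = -x^5/5 + 3*x^4/4 + x^3/3 - 5*x^2/2 + 2*x at the endpoints):
  F(1) − F(−1) = 23/60 − (-233/60) = 64/15.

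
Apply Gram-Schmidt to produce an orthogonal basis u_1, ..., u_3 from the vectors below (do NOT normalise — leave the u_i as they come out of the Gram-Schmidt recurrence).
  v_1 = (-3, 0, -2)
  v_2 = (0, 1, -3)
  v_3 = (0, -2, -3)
Orthogonal basis:
  u_1 = (-3, 0, -2)
  u_2 = (18/13, 1, -27/13)
  u_3 = (27/47, -243/94, -81/94)

Apply the Gram-Schmidt recurrence
  u_1 = v_1
  u_i = v_i − Σ_{j<i} ((v_i · u_j) / (u_j · u_j)) · u_j.

Step by step this gives:
  u_1 = (-3, 0, -2)
  u_2 = (18/13, 1, -27/13)
  u_3 = (27/47, -243/94, -81/94)

Orthogonality check:
  u_2 · u_1 = 0 (should be 0)
  u_3 · u_1 = 0 (should be 0)
  u_3 · u_2 = 0 (should be 0)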